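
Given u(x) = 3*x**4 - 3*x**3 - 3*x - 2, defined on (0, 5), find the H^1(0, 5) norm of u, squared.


||u||_{H^1}^2 = 62167645/28

The H^1 norm (squared) on an interval (0, L) is
  ||u||_{H^1}^2 = ∫_0^L u(x)^2 dx + ∫_0^L u'(x)^2 dx.
Compute u'(x) = 12*x**3 - 9*x**2 - 3.
Then u(x)^2 = 9*x**8 - 18*x**7 + 9*x**6 - 18*x**5 + 6*x**4 + 12*x**3 + 9*x**2 + 12*x + 4 and u'(x)^2 = 144*x**6 - 216*x**5 + 81*x**4 - 72*x**3 + 54*x**2 + 9.
Integrate each monomial from 0 to 5 using ∫_0^5 c·x^n dx = c·5^(n+1)/(n+1):
  ∫_0^5 u(x)^2 dx = ∫_0^5 (9*x^8 - 18*x^7 + 9*x^6 - 18*x^5 + 6*x^4 + 12*x^3 + 9*x^2 + 12*x + 4) dx. Term by term:
    ∫_0^5 9*x^8 dx = 1953125;  ∫_0^5 -18*x^7 dx = -3515625/4;  ∫_0^5 9*x^6 dx = 703125/7;
    ∫_0^5 -18*x^5 dx = -46875;  ∫_0^5 6*x^4 dx = 3750;  ∫_0^5 12*x^3 dx = 1875;
    ∫_0^5 9*x^2 dx = 375;  ∫_0^5 12*x dx = 150;  ∫_0^5 4 dx = 20.
  Sum: 1953125 − 3515625/4 + 703125/7 − 46875 + 3750 + 1875 + 375 + 150 + 20 = 31750885/28.
  ∫_0^5 u'(x)^2 dx = ∫_0^5 (144*x^6 - 216*x^5 + 81*x^4 - 72*x^3 + 54*x^2 + 9) dx. Term by term:
    ∫_0^5 144*x^6 dx = 11250000/7;  ∫_0^5 -216*x^5 dx = -562500;  ∫_0^5 81*x^4 dx = 50625;
    ∫_0^5 -72*x^3 dx = -11250;  ∫_0^5 54*x^2 dx = 2250;  ∫_0^5 9 dx = 45.
  Sum: 11250000/7 − 562500 + 50625 − 11250 + 2250 + 45 = 7604190/7.
Adding: ||u||_{H^1}^2 = 31750885/28 + 7604190/7 = 62167645/28.


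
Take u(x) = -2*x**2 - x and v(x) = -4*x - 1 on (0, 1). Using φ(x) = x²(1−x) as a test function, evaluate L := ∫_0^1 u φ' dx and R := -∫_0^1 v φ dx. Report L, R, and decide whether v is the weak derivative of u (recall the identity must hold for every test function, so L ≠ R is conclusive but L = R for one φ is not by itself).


LHS = 17/60, RHS = 17/60. Yes, v = u' weakly.

u(x) = -2*x**2 - x, classical derivative u'(x) = -4*x - 1.
φ(x) = x²(1−x), so φ'(x) = x*(2 - 3*x).
Note φ(0) = φ(1) = 0, so the boundary term u·φ vanishes.
LHS = ∫_0^1 u(x) φ'(x) dx = ∫_0^1 (6*x^4 - x^3 - 2*x^2) dx. Term by term:
  ∫_0^1 6*x^4 dx = 6/5;  ∫_0^1 -x^3 dx = -1/4;  ∫_0^1 -2*x^2 dx = -2/3.
Sum: 6/5 − 1/4 − 2/3 = 17/60.
So LHS = 17/60.
∫_0^1 v(x) φ(x) dx = ∫_0^1 (4*x^4 - 3*x^3 - x^2) dx. Term by term:
  ∫_0^1 4*x^4 dx = 4/5;  ∫_0^1 -3*x^3 dx = -3/4;  ∫_0^1 -x^2 dx = -1/3.
Sum: 4/5 − 3/4 − 1/3 = -17/60.
So RHS = -∫_0^1 v(x) φ(x) dx = 17/60.
LHS = RHS, so the identity holds for this test φ.
Moreover u is smooth here and v(x) = u'(x) = -4*x - 1 pointwise, so the identity holds for every test function. Hence v is the weak derivative of u.


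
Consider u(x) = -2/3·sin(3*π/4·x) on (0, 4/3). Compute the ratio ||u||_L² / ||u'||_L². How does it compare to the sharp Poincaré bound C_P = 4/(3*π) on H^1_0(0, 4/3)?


||u||_L² / ||u'||_L² = 4/(3*π) = C_P.

u(x) = -2/3·sin(3*π/4·x), so u'(x) = -π*cos(3*π*x/4)/2.
Writing u(x) = A·sin(kπx/L) with A = -2/3 and k = 1, use ∫_0^L sin²(kπx/L) dx = L/2 and ∫_0^L cos²(kπx/L) dx = L/2.
u² = 4/9·sin²(3*π/4·x) and (u')² = π^2/4·cos²(3*π/4·x), and each of sin², cos² integrates to L/2 = 2/3 over (0, 4/3).
∫_0^4/3 u² dx = 8/27, so ||u||_L² = 2*sqrt(6)/9.
∫_0^4/3 (u')² dx = π^2/6, so ||u'||_L² = sqrt(6)*π/6.
Ratio ||u||_L² / ||u'||_L² = 4/(3*π).
Sharp Poincaré constant on H^1_0(0, 4/3) is C_P = L/π = 4/(3*π), achieved by sin(3*π/4·x).
This is the k = 1 eigenfunction (up to amplitude), so the ratio equals the sharp Poincaré constant exactly.


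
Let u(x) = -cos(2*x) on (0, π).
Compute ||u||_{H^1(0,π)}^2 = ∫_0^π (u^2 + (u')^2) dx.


||u||_{H^1(0,π)}^2 = 5*π/2

u'(x) = 2*sin(2*x).
Expand u² and (u')² and integrate term by term on (0, π), using: for integers n ≥ 1, ∫_0^π sin²(nx) dx = ∫_0^π cos²(nx) dx = π/2; for n ≠ n', ∫_0^π sin(nx)sin(n'x) dx = ∫_0^π cos(nx)cos(n'x) dx = 0; and by product-to-sum, ∫_0^π sin(nx)cos(n'x) dx = ½∫_0^π [sin((n+n')x) + sin((n−n')x)] dx, which is 0 when n+n' is even and 2n/(n²−n'²) when n+n' is odd (it need not vanish on (0, π)).
  u² squared terms: (-1)²·∫cos(2x)² dx = 1·π/2 = π/2.
  So ∫_0^π u² dx = π/2.
  (u')² squared terms: (2)²·∫sin(2x)² dx = 4·π/2 = 2*π.
  So ∫_0^π (u')² dx = 2*π.
||u||_{H^1}^2 = (π/2) + (2*π) = 5*π/2.


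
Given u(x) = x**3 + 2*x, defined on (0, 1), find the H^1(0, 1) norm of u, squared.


||u||_{H^1}^2 = 1268/105

The H^1 norm (squared) on an interval (0, L) is
  ||u||_{H^1}^2 = ∫_0^L u(x)^2 dx + ∫_0^L u'(x)^2 dx.
Compute u'(x) = 3*x**2 + 2.
Then u(x)^2 = x**6 + 4*x**4 + 4*x**2 and u'(x)^2 = 9*x**4 + 12*x**2 + 4.
Integrate each monomial from 0 to 1 using ∫_0^1 c·x^n dx = c·1^(n+1)/(n+1):
  ∫_0^1 u(x)^2 dx = ∫_0^1 (x^6 + 4*x^4 + 4*x^2) dx. Term by term:
    ∫_0^1 x^6 dx = 1/7;  ∫_0^1 4*x^4 dx = 4/5;  ∫_0^1 4*x^2 dx = 4/3.
  Sum: 1/7 + 4/5 + 4/3 = 239/105.
  ∫_0^1 u'(x)^2 dx = ∫_0^1 (9*x^4 + 12*x^2 + 4) dx. Term by term:
    ∫_0^1 9*x^4 dx = 9/5;  ∫_0^1 12*x^2 dx = 4;  ∫_0^1 4 dx = 4.
  Sum: 9/5 + 4 + 4 = 49/5.
Adding: ||u||_{H^1}^2 = 239/105 + 49/5 = 1268/105.


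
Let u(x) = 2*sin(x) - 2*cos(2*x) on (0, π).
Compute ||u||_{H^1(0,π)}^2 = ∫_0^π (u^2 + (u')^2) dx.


||u||_{H^1(0,π)}^2 = 80/3 + 14*π

u'(x) = 4*sin(2*x) + 2*cos(x).
Expand u² and (u')² and integrate term by term on (0, π), using: for integers n ≥ 1, ∫_0^π sin²(nx) dx = ∫_0^π cos²(nx) dx = π/2; for n ≠ n', ∫_0^π sin(nx)sin(n'x) dx = ∫_0^π cos(nx)cos(n'x) dx = 0; and by product-to-sum, ∫_0^π sin(nx)cos(n'x) dx = ½∫_0^π [sin((n+n')x) + sin((n−n')x)] dx, which is 0 when n+n' is even and 2n/(n²−n'²) when n+n' is odd (it need not vanish on (0, π)).
  u² squared terms: (-2)²·∫cos(2x)² dx = 4·π/2 = 2*π;  (2)²·∫sin(x)² dx = 4·π/2 = 2*π.
  u² cross terms: 2·(-2)·(2)·∫cos(2x)·sin(x) dx = -8·(-2/3) = 16/3.
  So ∫_0^π u² dx = 2*π + 2*π + 16/3 = 16/3 + 4*π.
  (u')² squared terms: (2)²·∫cos(x)² dx = 4·π/2 = 2*π;  (4)²·∫sin(2x)² dx = 16·π/2 = 8*π.
  (u')² cross terms: 2·(2)·(4)·∫cos(x)·sin(2x) dx = 16·(4/3) = 64/3.
  So ∫_0^π (u')² dx = 2*π + 8*π + 64/3 = 64/3 + 10*π.
||u||_{H^1}^2 = (16/3 + 4*π) + (64/3 + 10*π) = 80/3 + 14*π.


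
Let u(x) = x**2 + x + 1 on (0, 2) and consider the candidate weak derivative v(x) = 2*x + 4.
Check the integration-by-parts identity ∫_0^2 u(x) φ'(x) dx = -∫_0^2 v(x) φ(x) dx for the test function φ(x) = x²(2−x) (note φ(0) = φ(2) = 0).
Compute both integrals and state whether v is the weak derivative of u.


LHS = -68/15, RHS = -128/15. No, v is not the weak derivative of u.

u(x) = x**2 + x + 1, classical derivative u'(x) = 2*x + 1.
φ(x) = x²(2−x), so φ'(x) = x*(4 - 3*x).
Note φ(0) = φ(2) = 0, so the boundary term u·φ vanishes.
LHS = ∫_0^2 u(x) φ'(x) dx = ∫_0^2 (-3*x^4 + x^3 + x^2 + 4*x) dx. Term by term:
  ∫_0^2 -3*x^4 dx = -96/5;  ∫_0^2 x^3 dx = 4;  ∫_0^2 x^2 dx = 8/3;
  ∫_0^2 4*x dx = 8.
Sum: -96/5 + 4 + 8/3 + 8 = -68/15.
So LHS = -68/15.
∫_0^2 v(x) φ(x) dx = ∫_0^2 (-2*x^4 + 8*x^2) dx. Term by term:
  ∫_0^2 -2*x^4 dx = -64/5;  ∫_0^2 8*x^2 dx = 64/3.
Sum: -64/5 + 64/3 = 128/15.
So RHS = -∫_0^2 v(x) φ(x) dx = -128/15.
LHS − RHS = 4 ≠ 0, so the identity fails.
(For a valid weak derivative the identity must hold for EVERY test function, in particular this one. The failure shows v is NOT the weak derivative of u.)
Correct weak derivative would be u'(x) = 2*x + 1.


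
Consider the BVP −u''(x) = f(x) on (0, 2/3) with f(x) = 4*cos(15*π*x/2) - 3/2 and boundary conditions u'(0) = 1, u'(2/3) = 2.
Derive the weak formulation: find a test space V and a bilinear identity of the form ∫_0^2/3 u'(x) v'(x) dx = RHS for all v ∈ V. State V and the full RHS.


V = H^1(0, 2/3) (v unrestricted at boundary; u is determined up to an additive constant); weak form: ∫_0^2/3 u'v' dx = ∫_0^2/3 (4*cos(15*π*x/2) - 3/2) v dx + 2·v(2/3) − v(0) for all v ∈ V.

Multiply both sides by a test function v and integrate from 0 to 2/3:
  ∫_0^2/3 −u''(x) v(x) dx = ∫_0^2/3 f(x) v(x) dx.
Integrate the LHS by parts once:
  ∫_0^2/3 −u'' v dx = −[u'(x) v(x)]_0^2/3 + ∫_0^2/3 u'(x) v'(x) dx.
Thus ∫_0^2/3 u'(x) v'(x) dx = ∫_0^2/3 f(x) v(x) dx + [u'(x) v(x)]_0^2/3.
Choose V so that boundary terms are either known or forced to vanish.
u has inhomogeneous Neumann u'(0) = 1, u'(2/3) = 2. [u' v]_0^2/3 = (2)·v(2/3) − (1)·v(0) = 2·v(2/3) − v(0). Take V = H^1(0, 2/3); boundary term becomes part of RHS.
Weak formulation: find u (satisfying any essential BC) such that ∫_0^2/3 u'(x) v'(x) dx = ∫_0^2/3 f v dx + 2·v(2/3) − v(0) for all v ∈ V (Neumann data are natural BCs: they enter the RHS as boundary terms).
Substituting f(x) = 4*cos(15*π*x/2) - 3/2, the right-hand side is ∫_0^2/3 (4*cos(15*π*x/2) - 3/2) v dx + 2·v(2/3) − v(0).
Compatibility check (pure Neumann): taking v ≡ 1 ∈ V gives 0 = ∫_0^2/3 f dx + (2) − (1), i.e. ∫_0^2/3 f dx must equal u'(0) − u'(2/3) = -1. Indeed ∫_0^2/3 (4*cos(15*π*x/2) - 3/2) dx = -1, so the data are compatible. The solution is then unique only up to an additive constant (fix it e.g. by requiring ∫_0^2/3 u dx = 0).


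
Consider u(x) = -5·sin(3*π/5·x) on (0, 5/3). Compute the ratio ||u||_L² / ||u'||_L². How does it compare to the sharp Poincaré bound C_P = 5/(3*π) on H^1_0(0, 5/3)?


||u||_L² / ||u'||_L² = 5/(3*π) = C_P.

u(x) = -5·sin(3*π/5·x), so u'(x) = -3*π*cos(3*π*x/5).
Writing u(x) = A·sin(kπx/L) with A = -5 and k = 1, use ∫_0^L sin²(kπx/L) dx = L/2 and ∫_0^L cos²(kπx/L) dx = L/2.
u² = 25·sin²(3*π/5·x) and (u')² = 9*π^2·cos²(3*π/5·x), and each of sin², cos² integrates to L/2 = 5/6 over (0, 5/3).
∫_0^5/3 u² dx = 125/6, so ||u||_L² = 5*sqrt(30)/6.
∫_0^5/3 (u')² dx = 15*π^2/2, so ||u'||_L² = sqrt(30)*π/2.
Ratio ||u||_L² / ||u'||_L² = 5/(3*π).
Sharp Poincaré constant on H^1_0(0, 5/3) is C_P = L/π = 5/(3*π), achieved by sin(3*π/5·x).
This is the k = 1 eigenfunction (up to amplitude), so the ratio equals the sharp Poincaré constant exactly.


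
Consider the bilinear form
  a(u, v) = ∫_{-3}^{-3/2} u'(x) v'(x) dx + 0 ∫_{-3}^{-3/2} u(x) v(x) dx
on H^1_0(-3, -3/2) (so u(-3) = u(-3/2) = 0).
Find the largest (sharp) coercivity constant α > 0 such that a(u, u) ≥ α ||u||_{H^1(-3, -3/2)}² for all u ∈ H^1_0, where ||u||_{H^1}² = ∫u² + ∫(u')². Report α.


α = 4*π^2/(9 + 4*π^2)

Coercivity of a(·,·) on H^1_0(-3, -3/2) means a(u, u) ≥ α ||u||_{H^1}² for every u ∈ H^1_0.
The interval has length L = 3/2, and Poincaré/coercivity depend only on L. Here a(u, u) = ∫(u')² + (0)·∫u².
Here c = 0, so a(u,u) = ∫(u')² alone. The condition a(u,u) ≥ α||u||_{H^1}² reads (1−α)∫(u')² ≥ (α−c)∫u². Any admissible α is ≤ 1 (rapidly oscillating u have ∫u²/∫(u')² → 0), and α = 1 would force 0 ≥ (1−c)∫u², impossible since c < 1; so 1−α > 0. By the sharp Poincaré inequality on H^1_0 of an interval of length L, ∫(u')² ≥ (π/L)²∫u² with equality for the first sine mode sin(π(x−x₀)/L) (x₀ the left endpoint), so the inequality holds for all u iff (1−α)(π/L)² ≥ α − c, i.e. α ≤ ((π/L)² + c)/((π/L)² + 1) = (1 + c(L/π)²)/(1 + (L/π)²). (Direct route, valid since c ≤ 0: Poincaré gives c∫u² ≥ c(L/π)²∫(u')², so a(u,u) ≥ (1 + c(L/π)²)∫(u')², while ||u||_{H^1}² ≤ (1 + (L/π)²)∫(u')²; dividing yields the same α.) With (π/L)² = 4*π^2/9 and c = 0, the largest admissible constant is α = ((π/L)² + c)/((π/L)² + 1).
Simplifying, α = 4*π^2/(9 + 4*π^2).


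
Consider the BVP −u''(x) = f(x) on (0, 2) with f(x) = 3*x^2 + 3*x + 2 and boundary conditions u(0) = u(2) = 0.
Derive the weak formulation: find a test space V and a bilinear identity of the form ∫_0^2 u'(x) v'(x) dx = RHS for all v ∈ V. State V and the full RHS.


V = H^1_0(0, 2) (so v(0) = v(2) = 0); weak form: ∫_0^2 u'v' dx = ∫_0^2 (3*x^2 + 3*x + 2) v dx for all v ∈ V.

Multiply both sides by a test function v and integrate from 0 to 2:
  ∫_0^2 −u''(x) v(x) dx = ∫_0^2 f(x) v(x) dx.
Integrate the LHS by parts once:
  ∫_0^2 −u'' v dx = −[u'(x) v(x)]_0^2 + ∫_0^2 u'(x) v'(x) dx.
Thus ∫_0^2 u'(x) v'(x) dx = ∫_0^2 f(x) v(x) dx + [u'(x) v(x)]_0^2.
Choose V so that boundary terms are either known or forced to vanish.
u is Dirichlet: u(0) = u(2) = 0. Let V = H^1_0(0, 2); then v(0) = v(2) = 0, and [u' v]_0^2 = 0.
Weak formulation: find u (satisfying any essential BC) such that ∫_0^2 u'(x) v'(x) dx = ∫_0^2 f v dx for all v ∈ V.
Substituting f(x) = 3*x^2 + 3*x + 2, the right-hand side is ∫_0^2 (3*x^2 + 3*x + 2) v dx.


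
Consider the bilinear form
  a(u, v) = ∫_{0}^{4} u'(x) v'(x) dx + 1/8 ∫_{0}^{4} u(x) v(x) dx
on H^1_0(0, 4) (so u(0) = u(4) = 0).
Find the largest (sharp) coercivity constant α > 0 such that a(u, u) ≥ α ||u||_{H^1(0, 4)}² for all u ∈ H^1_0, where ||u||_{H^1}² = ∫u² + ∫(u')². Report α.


α = (2 + π^2)/(π^2 + 16)

Coercivity of a(·,·) on H^1_0(0, 4) means a(u, u) ≥ α ||u||_{H^1}² for every u ∈ H^1_0.
The interval has length L = 4, and Poincaré/coercivity depend only on L. Here a(u, u) = ∫(u')² + (1/8)·∫u².
Here 0 < c = 1/8 < 1. The condition a(u,u) ≥ α||u||_{H^1}² reads (1−α)∫(u')² ≥ (α−c)∫u². Any admissible α is ≤ 1 (rapidly oscillating u have ∫u²/∫(u')² → 0), and α = 1 would force 0 ≥ (1−c)∫u², impossible since c < 1; so 1−α > 0. By the sharp Poincaré inequality on H^1_0 of an interval of length L, ∫(u')² ≥ (π/L)²∫u² with equality for the first sine mode sin(π(x−x₀)/L) (x₀ the left endpoint), so the inequality holds for all u iff (1−α)(π/L)² ≥ α − c, i.e. α ≤ ((π/L)² + c)/((π/L)² + 1) = (1 + c(L/π)²)/(1 + (L/π)²). With (π/L)² = π^2/16 and c = 1/8, the largest admissible constant is α = ((π/L)² + c)/((π/L)² + 1).
Simplifying, α = (2 + π^2)/(π^2 + 16).


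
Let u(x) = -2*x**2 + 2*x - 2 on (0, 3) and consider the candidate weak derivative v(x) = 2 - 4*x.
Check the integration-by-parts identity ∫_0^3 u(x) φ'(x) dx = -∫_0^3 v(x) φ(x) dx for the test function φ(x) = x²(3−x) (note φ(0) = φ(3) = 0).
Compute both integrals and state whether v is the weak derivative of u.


LHS = 351/10, RHS = 351/10. Yes, v = u' weakly.

u(x) = -2*x**2 + 2*x - 2, classical derivative u'(x) = 2 - 4*x.
φ(x) = x²(3−x), so φ'(x) = 3*x*(2 - x).
Note φ(0) = φ(3) = 0, so the boundary term u·φ vanishes.
LHS = ∫_0^3 u(x) φ'(x) dx = ∫_0^3 (6*x^4 - 18*x^3 + 18*x^2 - 12*x) dx. Term by term:
  ∫_0^3 6*x^4 dx = 1458/5;  ∫_0^3 -18*x^3 dx = -729/2;  ∫_0^3 18*x^2 dx = 162;
  ∫_0^3 -12*x dx = -54.
Sum: 1458/5 − 729/2 + 162 − 54 = 351/10.
So LHS = 351/10.
∫_0^3 v(x) φ(x) dx = ∫_0^3 (4*x^4 - 14*x^3 + 6*x^2) dx. Term by term:
  ∫_0^3 4*x^4 dx = 972/5;  ∫_0^3 -14*x^3 dx = -567/2;  ∫_0^3 6*x^2 dx = 54.
Sum: 972/5 − 567/2 + 54 = -351/10.
So RHS = -∫_0^3 v(x) φ(x) dx = 351/10.
LHS = RHS, so the identity holds for this test φ.
Moreover u is smooth here and v(x) = u'(x) = 2 - 4*x pointwise, so the identity holds for every test function. Hence v is the weak derivative of u.


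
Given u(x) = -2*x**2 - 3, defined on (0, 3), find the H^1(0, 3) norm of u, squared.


||u||_{H^1}^2 = 2367/5

The H^1 norm (squared) on an interval (0, L) is
  ||u||_{H^1}^2 = ∫_0^L u(x)^2 dx + ∫_0^L u'(x)^2 dx.
Compute u'(x) = -4*x.
Then u(x)^2 = 4*x**4 + 12*x**2 + 9 and u'(x)^2 = 16*x**2.
Integrate each monomial from 0 to 3 using ∫_0^3 c·x^n dx = c·3^(n+1)/(n+1):
  ∫_0^3 u(x)^2 dx = ∫_0^3 (4*x^4 + 12*x^2 + 9) dx. Term by term:
    ∫_0^3 4*x^4 dx = 972/5;  ∫_0^3 12*x^2 dx = 108;  ∫_0^3 9 dx = 27.
  Sum: 972/5 + 108 + 27 = 1647/5.
  ∫_0^3 u'(x)^2 dx = ∫_0^3 (16*x^2) dx. Term by term:
    ∫_0^3 16*x^2 dx = 144.
Adding: ||u||_{H^1}^2 = 1647/5 + 144 = 2367/5.


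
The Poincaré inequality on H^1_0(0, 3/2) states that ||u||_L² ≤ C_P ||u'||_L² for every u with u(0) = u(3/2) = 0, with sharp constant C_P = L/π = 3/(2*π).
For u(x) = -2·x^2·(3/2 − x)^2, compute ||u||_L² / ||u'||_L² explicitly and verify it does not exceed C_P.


||u||_L² / ||u'||_L² = sqrt(3)/4 < C_P = 3/(2*π).

u(x) = -2·x^2·(3/2 − x)^2, so u'(x) = x*(-8*x^2 + 18*x - 9).
u(x) = -2·x^2·(3/2 − x)^2 vanishes at x = 0 and x = 3/2, so u ∈ H^1_0(0, 3/2). Differentiate via the product rule and integrate the resulting polynomials term by term.
  ∫_0^3/2 u² dx = ∫_0^3/2 (4*x^8 - 24*x^7 + 54*x^6 - 54*x^5 + 81*x^4/4) dx. Term by term:
    ∫_0^3/2 4*x^8 dx = 2187/128;  ∫_0^3/2 -24*x^7 dx = -19683/256;  ∫_0^3/2 54*x^6 dx = 59049/448;
    ∫_0^3/2 -54*x^5 dx = -6561/64;  ∫_0^3/2 81*x^4/4 dx = 19683/640.
  Sum: 2187/128 − 19683/256 + 59049/448 − 6561/64 + 19683/640 = 2187/8960.
  ∫_0^3/2 (u')² dx = ∫_0^3/2 (64*x^6 - 288*x^5 + 468*x^4 - 324*x^3 + 81*x^2) dx. Term by term:
    ∫_0^3/2 64*x^6 dx = 2187/14;  ∫_0^3/2 -288*x^5 dx = -2187/4;  ∫_0^3/2 468*x^4 dx = 28431/40;
    ∫_0^3/2 -324*x^3 dx = -6561/16;  ∫_0^3/2 81*x^2 dx = 729/8.
  Sum: 2187/14 − 2187/4 + 28431/40 − 6561/16 + 729/8 = 729/560.
∫_0^3/2 u² dx = 2187/8960, so ||u||_L² = 27*sqrt(105)/560.
∫_0^3/2 (u')² dx = 729/560, so ||u'||_L² = 27*sqrt(35)/140.
Ratio ||u||_L² / ||u'||_L² = sqrt(3)/4.
Sharp Poincaré constant on H^1_0(0, 3/2) is C_P = L/π = 3/(2*π), achieved by sin(2*π/3·x).
A polynomial bump cannot attain the sharp Poincaré constant (only the first sine eigenfunction does), so the ratio is strictly less than C_P, consistent with ||u||_L² ≤ C_P ||u'||_L².


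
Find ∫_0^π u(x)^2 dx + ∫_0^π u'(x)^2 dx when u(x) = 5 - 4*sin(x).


||u||_{H^1(0,π)}^2 = -80 + 41*π

u'(x) = -4*cos(x).
Expand u² and (u')² and integrate term by term on (0, π), using: for integers n ≥ 1, ∫_0^π sin²(nx) dx = ∫_0^π cos²(nx) dx = π/2; for n ≠ n', ∫_0^π sin(nx)sin(n'x) dx = ∫_0^π cos(nx)cos(n'x) dx = 0; and by product-to-sum, ∫_0^π sin(nx)cos(n'x) dx = ½∫_0^π [sin((n+n')x) + sin((n−n')x)] dx, which is 0 when n+n' is even and 2n/(n²−n'²) when n+n' is odd (it need not vanish on (0, π)). For the constant mode: ∫_0^π 1 dx = π, ∫_0^π cos(nx) dx = 0, ∫_0^π sin(nx) dx = (1−(−1)^n)/n.
  u² squared terms: (5)²·∫1 dx = 25·π = 25*π;  (-4)²·∫sin(x)² dx = 16·π/2 = 8*π.
  u² cross terms: 2·(5)·(-4)·∫1·sin(x) dx = -40·(2) = -80.
  So ∫_0^π u² dx = 25*π + 8*π − 80 = -80 + 33*π.
  (u')² squared terms: (-4)²·∫cos(x)² dx = 16·π/2 = 8*π.
  So ∫_0^π (u')² dx = 8*π.
||u||_{H^1}^2 = (-80 + 33*π) + (8*π) = -80 + 41*π.


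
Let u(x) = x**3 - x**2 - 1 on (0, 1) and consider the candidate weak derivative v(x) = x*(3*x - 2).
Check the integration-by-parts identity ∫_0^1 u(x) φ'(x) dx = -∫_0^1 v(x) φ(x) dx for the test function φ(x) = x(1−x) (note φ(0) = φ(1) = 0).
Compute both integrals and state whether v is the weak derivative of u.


LHS = 1/60, RHS = 1/60. Yes, v = u' weakly.

u(x) = x**3 - x**2 - 1, classical derivative u'(x) = 3*x**2 - 2*x.
φ(x) = x(1−x), so φ'(x) = 1 - 2*x.
Note φ(0) = φ(1) = 0, so the boundary term u·φ vanishes.
LHS = ∫_0^1 u(x) φ'(x) dx = ∫_0^1 (-2*x^4 + 3*x^3 - x^2 + 2*x - 1) dx. Term by term:
  ∫_0^1 -2*x^4 dx = -2/5;  ∫_0^1 3*x^3 dx = 3/4;  ∫_0^1 -x^2 dx = -1/3;
  ∫_0^1 2*x dx = 1;  ∫_0^1 -1 dx = -1.
Sum: -2/5 + 3/4 − 1/3 + 1 − 1 = 1/60.
So LHS = 1/60.
∫_0^1 v(x) φ(x) dx = ∫_0^1 (-3*x^4 + 5*x^3 - 2*x^2) dx. Term by term:
  ∫_0^1 -3*x^4 dx = -3/5;  ∫_0^1 5*x^3 dx = 5/4;  ∫_0^1 -2*x^2 dx = -2/3.
Sum: -3/5 + 5/4 − 2/3 = -1/60.
So RHS = -∫_0^1 v(x) φ(x) dx = 1/60.
LHS = RHS, so the identity holds for this test φ.
Moreover u is smooth here and v(x) = u'(x) = 3*x**2 - 2*x pointwise, so the identity holds for every test function. Hence v is the weak derivative of u.


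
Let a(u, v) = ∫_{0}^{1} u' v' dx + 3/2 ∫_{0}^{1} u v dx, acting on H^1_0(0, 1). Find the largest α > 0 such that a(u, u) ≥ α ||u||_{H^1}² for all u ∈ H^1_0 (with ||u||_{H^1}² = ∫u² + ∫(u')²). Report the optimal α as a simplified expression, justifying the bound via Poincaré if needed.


α = 1

Coercivity of a(·,·) on H^1_0(0, 1) means a(u, u) ≥ α ||u||_{H^1}² for every u ∈ H^1_0.
The interval has length L = 1, and Poincaré/coercivity depend only on L. Here a(u, u) = ∫(u')² + (3/2)·∫u².
Here c = 3/2 ≥ 1, so a(u,u) = ∫(u')² + c∫u² ≥ ∫(u')² + ∫u² = ||u||_{H^1}², i.e. α = 1 works. No larger α is possible: a(u,u) ≥ α||u||_{H^1}² means (1−α)∫(u')² ≥ (α−c)∫u², and for the modes u_n = sin(nπ(x−x₀)/L) (x₀ the left endpoint) one has ∫u_n²/∫(u_n')² = (L/(nπ))² → 0, so a(u_n,u_n)/||u_n||_{H^1}² → 1. Hence the optimal constant is α = 1.
Therefore α = 1.


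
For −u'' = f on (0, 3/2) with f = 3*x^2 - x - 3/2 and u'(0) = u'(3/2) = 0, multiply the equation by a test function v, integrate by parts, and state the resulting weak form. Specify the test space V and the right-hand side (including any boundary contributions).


V = H^1(0, 3/2) (no boundary constraint on v; u is determined up to an additive constant); weak form: ∫_0^3/2 u'v' dx = ∫_0^3/2 (3*x^2 - x - 3/2) v dx for all v ∈ V.

Multiply both sides by a test function v and integrate from 0 to 3/2:
  ∫_0^3/2 −u''(x) v(x) dx = ∫_0^3/2 f(x) v(x) dx.
Integrate the LHS by parts once:
  ∫_0^3/2 −u'' v dx = −[u'(x) v(x)]_0^3/2 + ∫_0^3/2 u'(x) v'(x) dx.
Thus ∫_0^3/2 u'(x) v'(x) dx = ∫_0^3/2 f(x) v(x) dx + [u'(x) v(x)]_0^3/2.
Choose V so that boundary terms are either known or forced to vanish.
u has homogeneous Neumann: u'(0) = u'(3/2) = 0. So [u' v]_0^3/2 = 0·v(3/2) − 0·v(0) = 0 for any v; take V = H^1(0, 3/2).
Weak formulation: find u (satisfying any essential BC) such that ∫_0^3/2 u'(x) v'(x) dx = ∫_0^3/2 f v dx for all v ∈ V (homogeneous Neumann, so boundary terms vanish).
Substituting f(x) = 3*x^2 - x - 3/2, the right-hand side is ∫_0^3/2 (3*x^2 - x - 3/2) v dx.
Compatibility check (pure Neumann): taking v ≡ 1 ∈ V gives 0 = ∫_0^3/2 f dx + (0) − (0), i.e. ∫_0^3/2 f dx must equal u'(0) − u'(3/2) = 0. Indeed ∫_0^3/2 (3*x^2 - x - 3/2) dx = 0, so the data are compatible. The solution is then unique only up to an additive constant (fix it e.g. by requiring ∫_0^3/2 u dx = 0).


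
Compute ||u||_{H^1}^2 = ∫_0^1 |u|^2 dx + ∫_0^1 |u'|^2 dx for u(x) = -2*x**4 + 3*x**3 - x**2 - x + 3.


||u||_{H^1}^2 = 673/90

The H^1 norm (squared) on an interval (0, L) is
  ||u||_{H^1}^2 = ∫_0^L u(x)^2 dx + ∫_0^L u'(x)^2 dx.
Compute u'(x) = -8*x**3 + 9*x**2 - 2*x - 1.
Then u(x)^2 = 4*x**8 - 12*x**7 + 13*x**6 - 2*x**5 - 17*x**4 + 20*x**3 - 5*x**2 - 6*x + 9 and u'(x)^2 = 64*x**6 - 144*x**5 + 113*x**4 - 20*x**3 - 14*x**2 + 4*x + 1.
Integrate each monomial from 0 to 1 using ∫_0^1 c·x^n dx = c·1^(n+1)/(n+1):
  ∫_0^1 u(x)^2 dx = ∫_0^1 (4*x^8 - 12*x^7 + 13*x^6 - 2*x^5 - 17*x^4 + 20*x^3 - 5*x^2 - 6*x + 9) dx. Term by term:
    ∫_0^1 4*x^8 dx = 4/9;  ∫_0^1 -12*x^7 dx = -3/2;  ∫_0^1 13*x^6 dx = 13/7;
    ∫_0^1 -2*x^5 dx = -1/3;  ∫_0^1 -17*x^4 dx = -17/5;  ∫_0^1 20*x^3 dx = 5;
    ∫_0^1 -5*x^2 dx = -5/3;  ∫_0^1 -6*x dx = -3;  ∫_0^1 9 dx = 9.
  Sum: 4/9 − 3/2 + 13/7 − 1/3 − 17/5 + 5 − 5/3 − 3 + 9 = 4033/630.
  ∫_0^1 u'(x)^2 dx = ∫_0^1 (64*x^6 - 144*x^5 + 113*x^4 - 20*x^3 - 14*x^2 + 4*x + 1) dx. Term by term:
    ∫_0^1 64*x^6 dx = 64/7;  ∫_0^1 -144*x^5 dx = -24;  ∫_0^1 113*x^4 dx = 113/5;
    ∫_0^1 -20*x^3 dx = -5;  ∫_0^1 -14*x^2 dx = -14/3;  ∫_0^1 4*x dx = 2;
    ∫_0^1 1 dx = 1.
  Sum: 64/7 − 24 + 113/5 − 5 − 14/3 + 2 + 1 = 113/105.
Adding: ||u||_{H^1}^2 = 4033/630 + 113/105 = 673/90.


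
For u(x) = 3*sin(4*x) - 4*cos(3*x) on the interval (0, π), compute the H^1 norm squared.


||u||_{H^1(0,π)}^2 = -1920/7 + 313*π/2

u'(x) = 12*sin(3*x) + 12*cos(4*x).
Expand u² and (u')² and integrate term by term on (0, π), using: for integers n ≥ 1, ∫_0^π sin²(nx) dx = ∫_0^π cos²(nx) dx = π/2; for n ≠ n', ∫_0^π sin(nx)sin(n'x) dx = ∫_0^π cos(nx)cos(n'x) dx = 0; and by product-to-sum, ∫_0^π sin(nx)cos(n'x) dx = ½∫_0^π [sin((n+n')x) + sin((n−n')x)] dx, which is 0 when n+n' is even and 2n/(n²−n'²) when n+n' is odd (it need not vanish on (0, π)).
  u² squared terms: (-4)²·∫cos(3x)² dx = 16·π/2 = 8*π;  (3)²·∫sin(4x)² dx = 9·π/2 = 9*π/2.
  u² cross terms: 2·(-4)·(3)·∫cos(3x)·sin(4x) dx = -24·(8/7) = -192/7.
  So ∫_0^π u² dx = 8*π + 9*π/2 − 192/7 = -192/7 + 25*π/2.
  (u')² squared terms: (12)²·∫cos(4x)² dx = 144·π/2 = 72*π;  (12)²·∫sin(3x)² dx = 144·π/2 = 72*π.
  (u')² cross terms: 2·(12)·(12)·∫cos(4x)·sin(3x) dx = 288·(-6/7) = -1728/7.
  So ∫_0^π (u')² dx = 72*π + 72*π − 1728/7 = -1728/7 + 144*π.
||u||_{H^1}^2 = (-192/7 + 25*π/2) + (-1728/7 + 144*π) = -1920/7 + 313*π/2.


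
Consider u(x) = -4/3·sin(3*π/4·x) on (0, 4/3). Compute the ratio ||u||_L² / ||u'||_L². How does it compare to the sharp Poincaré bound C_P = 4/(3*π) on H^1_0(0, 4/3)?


||u||_L² / ||u'||_L² = 4/(3*π) = C_P.

u(x) = -4/3·sin(3*π/4·x), so u'(x) = -π*cos(3*π*x/4).
Writing u(x) = A·sin(kπx/L) with A = -4/3 and k = 1, use ∫_0^L sin²(kπx/L) dx = L/2 and ∫_0^L cos²(kπx/L) dx = L/2.
u² = 16/9·sin²(3*π/4·x) and (u')² = π^2·cos²(3*π/4·x), and each of sin², cos² integrates to L/2 = 2/3 over (0, 4/3).
∫_0^4/3 u² dx = 32/27, so ||u||_L² = 4*sqrt(6)/9.
∫_0^4/3 (u')² dx = 2*π^2/3, so ||u'||_L² = sqrt(6)*π/3.
Ratio ||u||_L² / ||u'||_L² = 4/(3*π).
Sharp Poincaré constant on H^1_0(0, 4/3) is C_P = L/π = 4/(3*π), achieved by sin(3*π/4·x).
This is the k = 1 eigenfunction (up to amplitude), so the ratio equals the sharp Poincaré constant exactly.


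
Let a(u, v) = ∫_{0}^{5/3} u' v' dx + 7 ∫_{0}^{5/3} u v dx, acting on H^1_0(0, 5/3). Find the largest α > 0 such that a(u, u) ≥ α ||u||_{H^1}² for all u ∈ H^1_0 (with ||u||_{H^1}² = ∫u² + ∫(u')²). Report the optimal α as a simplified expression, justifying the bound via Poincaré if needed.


α = 1

Coercivity of a(·,·) on H^1_0(0, 5/3) means a(u, u) ≥ α ||u||_{H^1}² for every u ∈ H^1_0.
The interval has length L = 5/3, and Poincaré/coercivity depend only on L. Here a(u, u) = ∫(u')² + (7)·∫u².
Here c = 7 ≥ 1, so a(u,u) = ∫(u')² + c∫u² ≥ ∫(u')² + ∫u² = ||u||_{H^1}², i.e. α = 1 works. No larger α is possible: a(u,u) ≥ α||u||_{H^1}² means (1−α)∫(u')² ≥ (α−c)∫u², and for the modes u_n = sin(nπ(x−x₀)/L) (x₀ the left endpoint) one has ∫u_n²/∫(u_n')² = (L/(nπ))² → 0, so a(u_n,u_n)/||u_n||_{H^1}² → 1. Hence the optimal constant is α = 1.
Therefore α = 1.


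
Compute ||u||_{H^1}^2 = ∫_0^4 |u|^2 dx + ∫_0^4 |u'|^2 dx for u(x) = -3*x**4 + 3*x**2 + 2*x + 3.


||u||_{H^1}^2 = 7752044/15

The H^1 norm (squared) on an interval (0, L) is
  ||u||_{H^1}^2 = ∫_0^L u(x)^2 dx + ∫_0^L u'(x)^2 dx.
Compute u'(x) = -12*x**3 + 6*x + 2.
Then u(x)^2 = 9*x**8 - 18*x**6 - 12*x**5 - 9*x**4 + 12*x**3 + 22*x**2 + 12*x + 9 and u'(x)^2 = 144*x**6 - 144*x**4 - 48*x**3 + 36*x**2 + 24*x + 4.
Integrate each monomial from 0 to 4 using ∫_0^4 c·x^n dx = c·4^(n+1)/(n+1):
  ∫_0^4 u(x)^2 dx = ∫_0^4 (9*x^8 - 18*x^6 - 12*x^5 - 9*x^4 + 12*x^3 + 22*x^2 + 12*x + 9) dx. Term by term:
    ∫_0^4 9*x^8 dx = 262144;  ∫_0^4 -18*x^6 dx = -294912/7;  ∫_0^4 -12*x^5 dx = -8192;
    ∫_0^4 -9*x^4 dx = -9216/5;  ∫_0^4 12*x^3 dx = 768;  ∫_0^4 22*x^2 dx = 1408/3;
    ∫_0^4 12*x dx = 96;  ∫_0^4 9 dx = 36.
  Sum: 262144 − 294912/7 − 8192 − 9216/5 + 768 + 1408/3 + 96 + 36 = 22191524/105.
  ∫_0^4 u'(x)^2 dx = ∫_0^4 (144*x^6 - 144*x^4 - 48*x^3 + 36*x^2 + 24*x + 4) dx. Term by term:
    ∫_0^4 144*x^6 dx = 2359296/7;  ∫_0^4 -144*x^4 dx = -147456/5;  ∫_0^4 -48*x^3 dx = -3072;
    ∫_0^4 36*x^2 dx = 768;  ∫_0^4 24*x dx = 192;  ∫_0^4 4 dx = 16.
  Sum: 2359296/7 − 147456/5 − 3072 + 768 + 192 + 16 = 10690928/35.
Adding: ||u||_{H^1}^2 = 22191524/105 + 10690928/35 = 7752044/15.


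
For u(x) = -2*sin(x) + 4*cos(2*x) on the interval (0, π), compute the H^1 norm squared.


||u||_{H^1(0,π)}^2 = 160/3 + 44*π

u'(x) = -8*sin(2*x) - 2*cos(x).
Expand u² and (u')² and integrate term by term on (0, π), using: for integers n ≥ 1, ∫_0^π sin²(nx) dx = ∫_0^π cos²(nx) dx = π/2; for n ≠ n', ∫_0^π sin(nx)sin(n'x) dx = ∫_0^π cos(nx)cos(n'x) dx = 0; and by product-to-sum, ∫_0^π sin(nx)cos(n'x) dx = ½∫_0^π [sin((n+n')x) + sin((n−n')x)] dx, which is 0 when n+n' is even and 2n/(n²−n'²) when n+n' is odd (it need not vanish on (0, π)).
  u² squared terms: (-2)²·∫sin(x)² dx = 4·π/2 = 2*π;  (4)²·∫cos(2x)² dx = 16·π/2 = 8*π.
  u² cross terms: 2·(-2)·(4)·∫sin(x)·cos(2x) dx = -16·(-2/3) = 32/3.
  So ∫_0^π u² dx = 2*π + 8*π + 32/3 = 32/3 + 10*π.
  (u')² squared terms: (-8)²·∫sin(2x)² dx = 64·π/2 = 32*π;  (-2)²·∫cos(x)² dx = 4·π/2 = 2*π.
  (u')² cross terms: 2·(-8)·(-2)·∫sin(2x)·cos(x) dx = 32·(4/3) = 128/3.
  So ∫_0^π (u')² dx = 32*π + 2*π + 128/3 = 128/3 + 34*π.
||u||_{H^1}^2 = (32/3 + 10*π) + (128/3 + 34*π) = 160/3 + 44*π.


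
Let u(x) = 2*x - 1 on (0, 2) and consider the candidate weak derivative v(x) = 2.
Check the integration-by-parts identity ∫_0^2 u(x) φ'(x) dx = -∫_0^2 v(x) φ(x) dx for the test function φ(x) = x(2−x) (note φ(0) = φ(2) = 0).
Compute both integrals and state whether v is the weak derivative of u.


LHS = -8/3, RHS = -8/3. Yes, v = u' weakly.

u(x) = 2*x - 1, classical derivative u'(x) = 2.
φ(x) = x(2−x), so φ'(x) = 2 - 2*x.
Note φ(0) = φ(2) = 0, so the boundary term u·φ vanishes.
LHS = ∫_0^2 u(x) φ'(x) dx = ∫_0^2 (-4*x^2 + 6*x - 2) dx. Term by term:
  ∫_0^2 -4*x^2 dx = -32/3;  ∫_0^2 6*x dx = 12;  ∫_0^2 -2 dx = -4.
Sum: -32/3 + 12 − 4 = -8/3.
So LHS = -8/3.
∫_0^2 v(x) φ(x) dx = ∫_0^2 (-2*x^2 + 4*x) dx. Term by term:
  ∫_0^2 -2*x^2 dx = -16/3;  ∫_0^2 4*x dx = 8.
Sum: -16/3 + 8 = 8/3.
So RHS = -∫_0^2 v(x) φ(x) dx = -8/3.
LHS = RHS, so the identity holds for this test φ.
Moreover u is smooth here and v(x) = u'(x) = 2 pointwise, so the identity holds for every test function. Hence v is the weak derivative of u.


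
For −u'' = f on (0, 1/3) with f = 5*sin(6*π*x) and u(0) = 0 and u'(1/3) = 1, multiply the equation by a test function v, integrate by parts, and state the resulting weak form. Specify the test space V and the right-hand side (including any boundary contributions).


V = {v ∈ H^1(0, 1/3) : v(0) = 0} (test functions vanish at x = 0 where u is specified); weak form: ∫_0^1/3 u'v' dx = ∫_0^1/3 (5*sin(6*π*x)) v dx + v(1/3) for all v ∈ V.

Multiply both sides by a test function v and integrate from 0 to 1/3:
  ∫_0^1/3 −u''(x) v(x) dx = ∫_0^1/3 f(x) v(x) dx.
Integrate the LHS by parts once:
  ∫_0^1/3 −u'' v dx = −[u'(x) v(x)]_0^1/3 + ∫_0^1/3 u'(x) v'(x) dx.
Thus ∫_0^1/3 u'(x) v'(x) dx = ∫_0^1/3 f(x) v(x) dx + [u'(x) v(x)]_0^1/3.
Choose V so that boundary terms are either known or forced to vanish.
Mixed BC: u(0) = 0 (Dirichlet) and u'(1/3) = 1 (Neumann). Define V = {v ∈ H^1(0, 1/3) : v(0) = 0}. Then [u' v]_0^1/3 = u'(1/3)·v(1/3) − u'(0)·0 = v(1/3).
Weak formulation: find u (satisfying any essential BC) such that ∫_0^1/3 u'(x) v'(x) dx = ∫_0^1/3 f v dx + v(1/3) for all v ∈ V (Dirichlet at 0 absorbed into V; Neumann datum at x = 1/3 contributes the boundary term).
Substituting f(x) = 5*sin(6*π*x), the right-hand side is ∫_0^1/3 (5*sin(6*π*x)) v dx + v(1/3).


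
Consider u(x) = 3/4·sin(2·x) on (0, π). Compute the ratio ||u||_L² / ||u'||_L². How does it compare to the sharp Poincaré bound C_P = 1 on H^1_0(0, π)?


||u||_L² / ||u'||_L² = 1/2 < C_P = 1.

u(x) = 3/4·sin(2·x), so u'(x) = 3*cos(2*x)/2.
Writing u(x) = A·sin(kπx/L) with A = 3/4 and k = 2, use ∫_0^L sin²(kπx/L) dx = L/2 and ∫_0^L cos²(kπx/L) dx = L/2.
u² = 9/16·sin²(2·x) and (u')² = 9/4·cos²(2·x), and each of sin², cos² integrates to L/2 = π/2 over (0, π).
∫_0^π u² dx = 9*π/32, so ||u||_L² = 3*sqrt(2)*sqrt(π)/8.
∫_0^π (u')² dx = 9*π/8, so ||u'||_L² = 3*sqrt(2)*sqrt(π)/4.
Ratio ||u||_L² / ||u'||_L² = 1/2.
Sharp Poincaré constant on H^1_0(0, π) is C_P = L/π = 1, achieved by sin(x).
This is the k = 2 harmonic; the ratio L/(kπ) is strictly less than C_P = L/π, consistent with the sharp inequality ||u||_L² ≤ C_P ||u'||_L².


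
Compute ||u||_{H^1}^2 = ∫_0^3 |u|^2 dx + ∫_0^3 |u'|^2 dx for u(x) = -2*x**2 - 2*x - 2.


||u||_{H^1}^2 = 3702/5

The H^1 norm (squared) on an interval (0, L) is
  ||u||_{H^1}^2 = ∫_0^L u(x)^2 dx + ∫_0^L u'(x)^2 dx.
Compute u'(x) = -4*x - 2.
Then u(x)^2 = 4*x**4 + 8*x**3 + 12*x**2 + 8*x + 4 and u'(x)^2 = 16*x**2 + 16*x + 4.
Integrate each monomial from 0 to 3 using ∫_0^3 c·x^n dx = c·3^(n+1)/(n+1):
  ∫_0^3 u(x)^2 dx = ∫_0^3 (4*x^4 + 8*x^3 + 12*x^2 + 8*x + 4) dx. Term by term:
    ∫_0^3 4*x^4 dx = 972/5;  ∫_0^3 8*x^3 dx = 162;  ∫_0^3 12*x^2 dx = 108;
    ∫_0^3 8*x dx = 36;  ∫_0^3 4 dx = 12.
  Sum: 972/5 + 162 + 108 + 36 + 12 = 2562/5.
  ∫_0^3 u'(x)^2 dx = ∫_0^3 (16*x^2 + 16*x + 4) dx. Term by term:
    ∫_0^3 16*x^2 dx = 144;  ∫_0^3 16*x dx = 72;  ∫_0^3 4 dx = 12.
  Sum: 144 + 72 + 12 = 228.
Adding: ||u||_{H^1}^2 = 2562/5 + 228 = 3702/5.


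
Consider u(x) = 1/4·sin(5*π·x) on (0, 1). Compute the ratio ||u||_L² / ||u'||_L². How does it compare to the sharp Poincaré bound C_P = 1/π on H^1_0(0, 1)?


||u||_L² / ||u'||_L² = 1/(5*π) < C_P = 1/π.

u(x) = 1/4·sin(5*π·x), so u'(x) = 5*π*cos(5*π*x)/4.
Writing u(x) = A·sin(kπx/L) with A = 1/4 and k = 5, use ∫_0^L sin²(kπx/L) dx = L/2 and ∫_0^L cos²(kπx/L) dx = L/2.
u² = 1/16·sin²(5*π·x) and (u')² = 25*π^2/16·cos²(5*π·x), and each of sin², cos² integrates to L/2 = 1/2 over (0, 1).
∫_0^1 u² dx = 1/32, so ||u||_L² = sqrt(2)/8.
∫_0^1 (u')² dx = 25*π^2/32, so ||u'||_L² = 5*sqrt(2)*π/8.
Ratio ||u||_L² / ||u'||_L² = 1/(5*π).
Sharp Poincaré constant on H^1_0(0, 1) is C_P = L/π = 1/π, achieved by sin(π·x).
This is the k = 5 harmonic; the ratio L/(kπ) is strictly less than C_P = L/π, consistent with the sharp inequality ||u||_L² ≤ C_P ||u'||_L².


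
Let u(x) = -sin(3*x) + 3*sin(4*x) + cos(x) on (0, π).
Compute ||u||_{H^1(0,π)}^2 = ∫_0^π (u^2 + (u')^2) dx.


||u||_{H^1(0,π)}^2 = 32/5 + 165*π/2

u'(x) = -sin(x) - 3*cos(3*x) + 12*cos(4*x).
Expand u² and (u')² and integrate term by term on (0, π), using: for integers n ≥ 1, ∫_0^π sin²(nx) dx = ∫_0^π cos²(nx) dx = π/2; for n ≠ n', ∫_0^π sin(nx)sin(n'x) dx = ∫_0^π cos(nx)cos(n'x) dx = 0; and by product-to-sum, ∫_0^π sin(nx)cos(n'x) dx = ½∫_0^π [sin((n+n')x) + sin((n−n')x)] dx, which is 0 when n+n' is even and 2n/(n²−n'²) when n+n' is odd (it need not vanish on (0, π)).
  u² squared terms: (-1)²·∫sin(3x)² dx = 1·π/2 = π/2;  (3)²·∫sin(4x)² dx = 9·π/2 = 9*π/2;  (1)²·∫cos(x)² dx = 1·π/2 = π/2.
  u² cross terms: 2·(-1)·(3)·∫sin(3x)·sin(4x) dx = -6·(0) = 0;  2·(-1)·(1)·∫sin(3x)·cos(x) dx = -2·(0) = 0;  2·(3)·(1)·∫sin(4x)·cos(x) dx = 6·(8/15) = 16/5.
  So ∫_0^π u² dx = π/2 + 9*π/2 + π/2 + 0 + 0 + 16/5 = 16/5 + 11*π/2.
  (u')² squared terms: (-1)²·∫sin(x)² dx = 1·π/2 = π/2;  (-3)²·∫cos(3x)² dx = 9·π/2 = 9*π/2;  (12)²·∫cos(4x)² dx = 144·π/2 = 72*π.
  (u')² cross terms: 2·(-1)·(-3)·∫sin(x)·cos(3x) dx = 6·(0) = 0;  2·(-1)·(12)·∫sin(x)·cos(4x) dx = -24·(-2/15) = 16/5;  2·(-3)·(12)·∫cos(3x)·cos(4x) dx = -72·(0) = 0.
  So ∫_0^π (u')² dx = π/2 + 9*π/2 + 72*π + 0 + 16/5 + 0 = 16/5 + 77*π.
||u||_{H^1}^2 = (16/5 + 11*π/2) + (16/5 + 77*π) = 32/5 + 165*π/2.


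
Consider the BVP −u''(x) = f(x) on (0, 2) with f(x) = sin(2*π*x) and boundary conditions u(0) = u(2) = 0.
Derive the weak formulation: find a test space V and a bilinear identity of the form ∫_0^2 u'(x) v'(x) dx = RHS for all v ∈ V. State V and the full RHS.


V = H^1_0(0, 2) (so v(0) = v(2) = 0); weak form: ∫_0^2 u'v' dx = ∫_0^2 (sin(2*π*x)) v dx for all v ∈ V.

Multiply both sides by a test function v and integrate from 0 to 2:
  ∫_0^2 −u''(x) v(x) dx = ∫_0^2 f(x) v(x) dx.
Integrate the LHS by parts once:
  ∫_0^2 −u'' v dx = −[u'(x) v(x)]_0^2 + ∫_0^2 u'(x) v'(x) dx.
Thus ∫_0^2 u'(x) v'(x) dx = ∫_0^2 f(x) v(x) dx + [u'(x) v(x)]_0^2.
Choose V so that boundary terms are either known or forced to vanish.
u is Dirichlet: u(0) = u(2) = 0. Let V = H^1_0(0, 2); then v(0) = v(2) = 0, and [u' v]_0^2 = 0.
Weak formulation: find u (satisfying any essential BC) such that ∫_0^2 u'(x) v'(x) dx = ∫_0^2 f v dx for all v ∈ V.
Substituting f(x) = sin(2*π*x), the right-hand side is ∫_0^2 (sin(2*π*x)) v dx.


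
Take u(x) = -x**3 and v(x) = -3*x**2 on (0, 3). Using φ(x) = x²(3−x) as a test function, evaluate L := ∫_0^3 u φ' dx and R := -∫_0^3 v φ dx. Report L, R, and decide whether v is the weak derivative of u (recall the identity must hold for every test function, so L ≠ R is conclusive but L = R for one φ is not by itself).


LHS = 729/10, RHS = 729/10. Yes, v = u' weakly.

u(x) = -x**3, classical derivative u'(x) = -3*x**2.
φ(x) = x²(3−x), so φ'(x) = 3*x*(2 - x).
Note φ(0) = φ(3) = 0, so the boundary term u·φ vanishes.
LHS = ∫_0^3 u(x) φ'(x) dx = ∫_0^3 (3*x^5 - 6*x^4) dx. Term by term:
  ∫_0^3 3*x^5 dx = 729/2;  ∫_0^3 -6*x^4 dx = -1458/5.
Sum: 729/2 − 1458/5 = 729/10.
So LHS = 729/10.
∫_0^3 v(x) φ(x) dx = ∫_0^3 (3*x^5 - 9*x^4) dx. Term by term:
  ∫_0^3 3*x^5 dx = 729/2;  ∫_0^3 -9*x^4 dx = -2187/5.
Sum: 729/2 − 2187/5 = -729/10.
So RHS = -∫_0^3 v(x) φ(x) dx = 729/10.
LHS = RHS, so the identity holds for this test φ.
Moreover u is smooth here and v(x) = u'(x) = -3*x**2 pointwise, so the identity holds for every test function. Hence v is the weak derivative of u.


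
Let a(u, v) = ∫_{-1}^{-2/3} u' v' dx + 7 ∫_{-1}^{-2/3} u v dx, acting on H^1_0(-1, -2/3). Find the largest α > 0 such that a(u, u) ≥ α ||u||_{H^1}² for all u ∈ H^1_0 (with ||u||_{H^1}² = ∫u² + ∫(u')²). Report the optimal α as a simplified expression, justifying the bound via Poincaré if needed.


α = 1

Coercivity of a(·,·) on H^1_0(-1, -2/3) means a(u, u) ≥ α ||u||_{H^1}² for every u ∈ H^1_0.
The interval has length L = 1/3, and Poincaré/coercivity depend only on L. Here a(u, u) = ∫(u')² + (7)·∫u².
Here c = 7 ≥ 1, so a(u,u) = ∫(u')² + c∫u² ≥ ∫(u')² + ∫u² = ||u||_{H^1}², i.e. α = 1 works. No larger α is possible: a(u,u) ≥ α||u||_{H^1}² means (1−α)∫(u')² ≥ (α−c)∫u², and for the modes u_n = sin(nπ(x−x₀)/L) (x₀ the left endpoint) one has ∫u_n²/∫(u_n')² = (L/(nπ))² → 0, so a(u_n,u_n)/||u_n||_{H^1}² → 1. Hence the optimal constant is α = 1.
Therefore α = 1.


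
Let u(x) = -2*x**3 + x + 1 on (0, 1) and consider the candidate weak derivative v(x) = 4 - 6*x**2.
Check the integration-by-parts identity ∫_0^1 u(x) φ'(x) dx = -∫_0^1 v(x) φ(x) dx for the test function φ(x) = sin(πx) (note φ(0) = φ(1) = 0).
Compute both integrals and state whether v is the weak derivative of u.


LHS = -24/π^3 + 4/π, RHS = -24/π^3 - 2/π. No, v is not the weak derivative of u.

u(x) = -2*x**3 + x + 1, classical derivative u'(x) = 1 - 6*x**2.
φ(x) = sin(πx), so φ'(x) = π*cos(π*x).
Note φ(0) = φ(1) = 0, so the boundary term u·φ vanishes.
LHS = ∫_0^1 u(x) φ'(x) dx = ∫_0^1 (-2*π*x^3*cos(π*x) + π*x*cos(π*x) + π*cos(π*x)) dx. Term by term:
  ∫_0^1 π*cos(π*x) dx = 0;  ∫_0^1 π*x*cos(π*x) dx = -2/π;  ∫_0^1 -2*π*x^3*cos(π*x) dx = -24/π^3 + 6/π.
Sum: 0 − 2/π + -24/π^3 + 6/π = -24/π^3 + 4/π.
So LHS = -24/π^3 + 4/π.
∫_0^1 v(x) φ(x) dx = ∫_0^1 (-6*x^2*sin(π*x) + 4*sin(π*x)) dx. Term by term:
  ∫_0^1 4*sin(π*x) dx = 8/π;  ∫_0^1 -6*x^2*sin(π*x) dx = -6/π + 24/π^3.
Sum: 8/π + -6/π + 24/π^3 = 2/π + 24/π^3.
So RHS = -∫_0^1 v(x) φ(x) dx = -24/π^3 - 2/π.
LHS − RHS = 6/π ≠ 0, so the identity fails.
(For a valid weak derivative the identity must hold for EVERY test function, in particular this one. The failure shows v is NOT the weak derivative of u.)
Correct weak derivative would be u'(x) = 1 - 6*x**2.
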